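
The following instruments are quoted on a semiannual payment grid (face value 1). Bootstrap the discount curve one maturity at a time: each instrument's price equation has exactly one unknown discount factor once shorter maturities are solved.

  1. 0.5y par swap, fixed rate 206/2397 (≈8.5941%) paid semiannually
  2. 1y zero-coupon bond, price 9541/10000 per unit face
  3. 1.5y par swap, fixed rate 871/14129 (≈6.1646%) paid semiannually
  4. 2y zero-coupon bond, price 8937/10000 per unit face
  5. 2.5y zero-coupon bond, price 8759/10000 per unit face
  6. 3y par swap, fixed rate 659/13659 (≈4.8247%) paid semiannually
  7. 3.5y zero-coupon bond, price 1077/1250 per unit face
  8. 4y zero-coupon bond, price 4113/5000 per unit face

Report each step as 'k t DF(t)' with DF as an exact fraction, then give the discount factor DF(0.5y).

step 1 [0.5y] swap r/2=103/2397: DF=(1 − 103/2397·(0))/(1+103/2397) = 2397/2500 ≈ 0.958800
step 2 [1y] zero: DF = P = 9541/10000 ≈ 0.954100
step 3 [1.5y] swap r/2=871/28258: DF=(1 − 871/28258·(0.958800+0.954100))/(1+871/28258) = 9129/10000 ≈ 0.912900
step 4 [2y] zero: DF = P = 8937/10000 ≈ 0.893700
step 5 [2.5y] zero: DF = P = 8759/10000 ≈ 0.875900
step 6 [3y] swap r/2=659/27318: DF=(1 − 659/27318·(0.958800+0.954100+0.912900+0.893700+0.875900))/(1+659/27318) = 4341/5000 ≈ 0.868200
step 7 [3.5y] zero: DF = P = 1077/1250 ≈ 0.861600
step 8 [4y] zero: DF = P = 4113/5000 ≈ 0.822600

1 1/2 2397/2500
2 1 9541/10000
3 3/2 9129/10000
4 2 8937/10000
5 5/2 8759/10000
6 3 4341/5000
7 7/2 1077/1250
8 4 4113/5000
DF(0.5y) = 2397/2500 ≈ 0.958800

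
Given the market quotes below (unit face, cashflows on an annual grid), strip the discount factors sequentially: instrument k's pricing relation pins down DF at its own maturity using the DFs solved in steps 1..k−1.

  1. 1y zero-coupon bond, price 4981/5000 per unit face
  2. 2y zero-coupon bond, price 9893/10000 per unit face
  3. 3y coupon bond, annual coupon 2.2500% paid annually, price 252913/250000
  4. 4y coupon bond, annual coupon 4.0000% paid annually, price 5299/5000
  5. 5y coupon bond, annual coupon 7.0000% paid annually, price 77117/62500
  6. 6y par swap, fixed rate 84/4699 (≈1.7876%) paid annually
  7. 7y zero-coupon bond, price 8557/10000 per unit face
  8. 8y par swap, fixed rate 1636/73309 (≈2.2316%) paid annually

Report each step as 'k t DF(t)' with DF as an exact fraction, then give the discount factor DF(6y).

step 1 [1y] zero: DF = P = 4981/5000 ≈ 0.996200
step 2 [2y] zero: DF = P = 9893/10000 ≈ 0.989300
step 3 [3y] bond c/1=9/400: DF=(252913/250000 − 9/400·(0.996200+0.989300))/(1+9/400) = 9457/10000 ≈ 0.945700
step 4 [4y] bond c/1=1/25: DF=(5299/5000 − 1/25·(0.996200+0.989300+0.945700))/(1+1/25) = 9063/10000 ≈ 0.906300
step 5 [5y] bond c/1=7/100: DF=(77117/62500 − 7/100·(0.996200+0.989300+0.945700+0.906300))/(1+7/100) = 9021/10000 ≈ 0.902100
step 6 [6y] swap r/1=84/4699: DF=(1 − 84/4699·(0.996200+0.989300+0.945700+0.906300+0.902100))/(1+84/4699) = 562/625 ≈ 0.899200
step 7 [7y] zero: DF = P = 8557/10000 ≈ 0.855700
step 8 [8y] swap r/1=1636/73309: DF=(1 − 1636/73309·(0.996200+0.989300+0.945700+0.906300+0.902100+0.899200+0.855700))/(1+1636/73309) = 2091/2500 ≈ 0.836400

1 1 4981/5000
2 2 9893/10000
3 3 9457/10000
4 4 9063/10000
5 5 9021/10000
6 6 562/625
7 7 8557/10000
8 8 2091/2500
DF(6y) = 562/625 ≈ 0.899200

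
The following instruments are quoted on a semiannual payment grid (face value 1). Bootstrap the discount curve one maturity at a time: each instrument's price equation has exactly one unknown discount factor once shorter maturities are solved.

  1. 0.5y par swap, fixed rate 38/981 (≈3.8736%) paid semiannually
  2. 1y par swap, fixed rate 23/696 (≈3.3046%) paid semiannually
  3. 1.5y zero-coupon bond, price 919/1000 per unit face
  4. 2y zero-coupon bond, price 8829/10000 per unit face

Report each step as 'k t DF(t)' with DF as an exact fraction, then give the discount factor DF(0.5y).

step 1 [0.5y] swap r/2=19/981: DF=(1 − 19/981·(0))/(1+19/981) = 981/1000 ≈ 0.981000
step 2 [1y] swap r/2=23/1392: DF=(1 − 23/1392·(0.981000))/(1+23/1392) = 4839/5000 ≈ 0.967800
step 3 [1.5y] zero: DF = P = 919/1000 ≈ 0.919000
step 4 [2y] zero: DF = P = 8829/10000 ≈ 0.882900

1 1/2 981/1000
2 1 4839/5000
3 3/2 919/1000
4 2 8829/10000
DF(0.5y) = 981/1000 ≈ 0.981000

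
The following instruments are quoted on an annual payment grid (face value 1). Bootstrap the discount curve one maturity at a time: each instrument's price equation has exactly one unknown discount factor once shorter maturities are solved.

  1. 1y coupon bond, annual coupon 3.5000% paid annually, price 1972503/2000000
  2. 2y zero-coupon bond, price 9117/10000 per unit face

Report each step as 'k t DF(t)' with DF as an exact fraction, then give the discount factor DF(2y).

1 1 9529/10000
2 2 9117/10000
DF(2y) = 9117/10000 ≈ 0.911700

step 1 [1y] bond c/1=7/200: DF=(1972503/2000000 − 7/200·(0))/(1+7/200) = 9529/10000 ≈ 0.952900
step 2 [2y] zero: DF = P = 9117/10000 ≈ 0.911700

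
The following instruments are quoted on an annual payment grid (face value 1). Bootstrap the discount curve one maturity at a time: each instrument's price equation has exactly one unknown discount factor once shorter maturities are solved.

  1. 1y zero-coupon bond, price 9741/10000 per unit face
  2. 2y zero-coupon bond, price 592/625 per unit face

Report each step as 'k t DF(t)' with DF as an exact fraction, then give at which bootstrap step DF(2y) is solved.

1 1 9741/10000
2 2 592/625
DF(2y) is solved at step 2

step 1 [1y] zero: DF = P = 9741/10000 ≈ 0.974100
step 2 [2y] zero: DF = P = 592/625 ≈ 0.947200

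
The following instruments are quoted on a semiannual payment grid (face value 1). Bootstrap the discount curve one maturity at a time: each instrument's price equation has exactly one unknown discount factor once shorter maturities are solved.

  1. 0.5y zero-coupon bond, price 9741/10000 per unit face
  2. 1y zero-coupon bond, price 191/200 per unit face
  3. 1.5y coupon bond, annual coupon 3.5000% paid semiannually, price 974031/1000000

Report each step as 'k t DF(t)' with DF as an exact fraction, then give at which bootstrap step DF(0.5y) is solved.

step 1 [0.5y] zero: DF = P = 9741/10000 ≈ 0.974100
step 2 [1y] zero: DF = P = 191/200 ≈ 0.955000
step 3 [1.5y] bond c/2=7/400: DF=(974031/1000000 − 7/400·(0.974100+0.955000))/(1+7/400) = 9241/10000 ≈ 0.924100

1 1/2 9741/10000
2 1 191/200
3 3/2 9241/10000
DF(0.5y) is solved at step 1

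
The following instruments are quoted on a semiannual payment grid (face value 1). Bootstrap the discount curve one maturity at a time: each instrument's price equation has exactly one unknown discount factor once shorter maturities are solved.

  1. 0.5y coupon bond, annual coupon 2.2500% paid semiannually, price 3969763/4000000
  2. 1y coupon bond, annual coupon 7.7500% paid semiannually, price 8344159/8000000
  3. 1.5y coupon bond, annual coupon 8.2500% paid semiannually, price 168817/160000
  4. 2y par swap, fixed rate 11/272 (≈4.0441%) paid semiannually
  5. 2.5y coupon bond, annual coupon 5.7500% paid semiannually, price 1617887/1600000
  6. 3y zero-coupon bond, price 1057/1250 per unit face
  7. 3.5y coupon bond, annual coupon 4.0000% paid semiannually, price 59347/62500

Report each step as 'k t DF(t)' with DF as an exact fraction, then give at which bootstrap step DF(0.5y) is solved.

1 1/2 4907/5000
2 1 387/400
3 3/2 9361/10000
4 2 923/1000
5 5/2 1753/2000
6 3 1057/1250
7 7/2 329/400
DF(0.5y) is solved at step 1

step 1 [0.5y] bond c/2=9/800: DF=(3969763/4000000 − 9/800·(0))/(1+9/800) = 4907/5000 ≈ 0.981400
step 2 [1y] bond c/2=31/800: DF=(8344159/8000000 − 31/800·(0.981400))/(1+31/800) = 387/400 ≈ 0.967500
step 3 [1.5y] bond c/2=33/800: DF=(168817/160000 − 33/800·(0.981400+0.967500))/(1+33/800) = 9361/10000 ≈ 0.936100
step 4 [2y] swap r/2=11/544: DF=(1 − 11/544·(0.981400+0.967500+0.936100))/(1+11/544) = 923/1000 ≈ 0.923000
step 5 [2.5y] bond c/2=23/800: DF=(1617887/1600000 − 23/800·(0.981400+0.967500+0.936100+0.923000))/(1+23/800) = 1753/2000 ≈ 0.876500
step 6 [3y] zero: DF = P = 1057/1250 ≈ 0.845600
step 7 [3.5y] bond c/2=1/50: DF=(59347/62500 − 1/50·(0.981400+0.967500+0.936100+0.923000+0.876500+0.845600))/(1+1/50) = 329/400 ≈ 0.822500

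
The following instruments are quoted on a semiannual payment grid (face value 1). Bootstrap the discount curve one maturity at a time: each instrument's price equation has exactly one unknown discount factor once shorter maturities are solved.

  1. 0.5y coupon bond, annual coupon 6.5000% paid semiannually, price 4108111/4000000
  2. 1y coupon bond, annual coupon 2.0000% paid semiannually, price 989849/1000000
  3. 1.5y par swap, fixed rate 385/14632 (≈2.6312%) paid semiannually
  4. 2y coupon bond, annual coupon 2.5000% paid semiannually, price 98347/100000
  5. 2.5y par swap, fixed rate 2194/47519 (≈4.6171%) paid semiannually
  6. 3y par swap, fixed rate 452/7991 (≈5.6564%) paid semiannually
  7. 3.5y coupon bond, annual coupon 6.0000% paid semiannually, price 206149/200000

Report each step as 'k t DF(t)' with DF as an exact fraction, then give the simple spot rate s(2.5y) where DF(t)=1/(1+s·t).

step 1 [0.5y] bond c/2=13/400: DF=(4108111/4000000 − 13/400·(0))/(1+13/400) = 9947/10000 ≈ 0.994700
step 2 [1y] bond c/2=1/100: DF=(989849/1000000 − 1/100·(0.994700))/(1+1/100) = 4851/5000 ≈ 0.970200
step 3 [1.5y] swap r/2=385/29264: DF=(1 − 385/29264·(0.994700+0.970200))/(1+385/29264) = 1923/2000 ≈ 0.961500
step 4 [2y] bond c/2=1/80: DF=(98347/100000 − 1/80·(0.994700+0.970200+0.961500))/(1+1/80) = 1169/1250 ≈ 0.935200
step 5 [2.5y] swap r/2=1097/47519: DF=(1 − 1097/47519·(0.994700+0.970200+0.961500+0.935200))/(1+1097/47519) = 8903/10000 ≈ 0.890300
step 6 [3y] swap r/2=226/7991: DF=(1 − 226/7991·(0.994700+0.970200+0.961500+0.935200+0.890300))/(1+226/7991) = 4209/5000 ≈ 0.841800
step 7 [3.5y] bond c/2=3/100: DF=(206149/200000 − 3/100·(0.994700+0.970200+0.961500+0.935200+0.890300+0.841800))/(1+3/100) = 4189/5000 ≈ 0.837800

1 1/2 9947/10000
2 1 4851/5000
3 3/2 1923/2000
4 2 1169/1250
5 5/2 8903/10000
6 3 4209/5000
7 7/2 4189/5000
s(2.5y) = (1/(8903/10000) − 1)/(5/2) = 2194/44515 ≈ 4.9287%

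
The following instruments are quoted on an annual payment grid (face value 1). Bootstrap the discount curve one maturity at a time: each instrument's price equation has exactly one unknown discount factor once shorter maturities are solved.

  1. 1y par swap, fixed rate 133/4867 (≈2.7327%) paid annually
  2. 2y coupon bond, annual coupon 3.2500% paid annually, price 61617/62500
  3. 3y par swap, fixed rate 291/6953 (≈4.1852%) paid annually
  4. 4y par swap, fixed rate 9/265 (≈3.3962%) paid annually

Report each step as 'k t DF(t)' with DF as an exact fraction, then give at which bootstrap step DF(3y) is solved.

step 1 [1y] swap r/1=133/4867: DF=(1 − 133/4867·(0))/(1+133/4867) = 4867/5000 ≈ 0.973400
step 2 [2y] bond c/1=13/400: DF=(61617/62500 − 13/400·(0.973400))/(1+13/400) = 4621/5000 ≈ 0.924200
step 3 [3y] swap r/1=291/6953: DF=(1 − 291/6953·(0.973400+0.924200))/(1+291/6953) = 2209/2500 ≈ 0.883600
step 4 [4y] swap r/1=9/265: DF=(1 − 9/265·(0.973400+0.924200+0.883600))/(1+9/265) = 4379/5000 ≈ 0.875800

1 1 4867/5000
2 2 4621/5000
3 3 2209/2500
4 4 4379/5000
DF(3y) is solved at step 3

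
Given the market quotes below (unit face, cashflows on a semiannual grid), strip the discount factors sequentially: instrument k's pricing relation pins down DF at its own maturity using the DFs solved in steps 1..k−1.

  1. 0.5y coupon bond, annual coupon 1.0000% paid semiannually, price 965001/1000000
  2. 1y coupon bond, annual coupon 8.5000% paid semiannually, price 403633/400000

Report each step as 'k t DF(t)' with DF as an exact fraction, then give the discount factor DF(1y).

step 1 [0.5y] bond c/2=1/200: DF=(965001/1000000 − 1/200·(0))/(1+1/200) = 4801/5000 ≈ 0.960200
step 2 [1y] bond c/2=17/400: DF=(403633/400000 − 17/400·(0.960200))/(1+17/400) = 1161/1250 ≈ 0.928800

1 1/2 4801/5000
2 1 1161/1250
DF(1y) = 1161/1250 ≈ 0.928800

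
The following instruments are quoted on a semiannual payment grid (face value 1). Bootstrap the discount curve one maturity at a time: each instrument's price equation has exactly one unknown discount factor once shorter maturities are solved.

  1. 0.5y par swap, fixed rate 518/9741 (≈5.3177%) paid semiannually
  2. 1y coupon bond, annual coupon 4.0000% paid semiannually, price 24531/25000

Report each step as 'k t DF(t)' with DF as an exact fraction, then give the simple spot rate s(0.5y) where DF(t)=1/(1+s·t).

1 1/2 9741/10000
2 1 9429/10000
s(0.5y) = (1/(9741/10000) − 1)/(1/2) = 518/9741 ≈ 5.3177%

step 1 [0.5y] swap r/2=259/9741: DF=(1 − 259/9741·(0))/(1+259/9741) = 9741/10000 ≈ 0.974100
step 2 [1y] bond c/2=1/50: DF=(24531/25000 − 1/50·(0.974100))/(1+1/50) = 9429/10000 ≈ 0.942900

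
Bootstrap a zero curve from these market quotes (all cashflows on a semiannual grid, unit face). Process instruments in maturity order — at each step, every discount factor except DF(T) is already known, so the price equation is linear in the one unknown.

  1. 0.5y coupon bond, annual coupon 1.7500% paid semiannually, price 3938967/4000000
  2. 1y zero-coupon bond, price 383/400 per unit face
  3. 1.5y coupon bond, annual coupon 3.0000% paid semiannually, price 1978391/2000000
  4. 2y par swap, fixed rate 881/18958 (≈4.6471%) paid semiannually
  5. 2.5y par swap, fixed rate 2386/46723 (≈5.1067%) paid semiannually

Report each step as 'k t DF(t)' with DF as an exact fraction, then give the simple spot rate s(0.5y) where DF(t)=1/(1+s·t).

step 1 [0.5y] bond c/2=7/800: DF=(3938967/4000000 − 7/800·(0))/(1+7/800) = 4881/5000 ≈ 0.976200
step 2 [1y] zero: DF = P = 383/400 ≈ 0.957500
step 3 [1.5y] bond c/2=3/200: DF=(1978391/2000000 − 3/200·(0.976200+0.957500))/(1+3/200) = 473/500 ≈ 0.946000
step 4 [2y] swap r/2=881/37916: DF=(1 − 881/37916·(0.976200+0.957500+0.946000))/(1+881/37916) = 9119/10000 ≈ 0.911900
step 5 [2.5y] swap r/2=1193/46723: DF=(1 − 1193/46723·(0.976200+0.957500+0.946000+0.911900))/(1+1193/46723) = 8807/10000 ≈ 0.880700

1 1/2 4881/5000
2 1 383/400
3 3/2 473/500
4 2 9119/10000
5 5/2 8807/10000
s(0.5y) = (1/(4881/5000) − 1)/(1/2) = 238/4881 ≈ 4.8760%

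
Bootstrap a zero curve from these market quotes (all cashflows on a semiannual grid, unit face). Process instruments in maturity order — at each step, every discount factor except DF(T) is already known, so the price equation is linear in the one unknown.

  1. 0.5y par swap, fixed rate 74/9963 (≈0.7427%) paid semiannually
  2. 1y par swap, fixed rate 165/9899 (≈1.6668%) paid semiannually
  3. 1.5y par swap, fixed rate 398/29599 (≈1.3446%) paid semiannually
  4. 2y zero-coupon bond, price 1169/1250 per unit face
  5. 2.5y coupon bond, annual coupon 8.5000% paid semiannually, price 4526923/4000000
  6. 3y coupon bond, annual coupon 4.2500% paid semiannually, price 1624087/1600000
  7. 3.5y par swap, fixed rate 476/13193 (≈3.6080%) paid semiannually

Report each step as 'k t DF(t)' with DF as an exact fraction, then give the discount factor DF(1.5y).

1 1/2 9963/10000
2 1 1967/2000
3 3/2 9801/10000
4 2 1169/1250
5 5/2 2317/2500
6 3 1117/1250
7 7/2 881/1000
DF(1.5y) = 9801/10000 ≈ 0.980100

step 1 [0.5y] swap r/2=37/9963: DF=(1 − 37/9963·(0))/(1+37/9963) = 9963/10000 ≈ 0.996300
step 2 [1y] swap r/2=165/19798: DF=(1 − 165/19798·(0.996300))/(1+165/19798) = 1967/2000 ≈ 0.983500
step 3 [1.5y] swap r/2=199/29599: DF=(1 − 199/29599·(0.996300+0.983500))/(1+199/29599) = 9801/10000 ≈ 0.980100
step 4 [2y] zero: DF = P = 1169/1250 ≈ 0.935200
step 5 [2.5y] bond c/2=17/400: DF=(4526923/4000000 − 17/400·(0.996300+0.983500+0.980100+0.935200))/(1+17/400) = 2317/2500 ≈ 0.926800
step 6 [3y] bond c/2=17/800: DF=(1624087/1600000 − 17/800·(0.996300+0.983500+0.980100+0.935200+0.926800))/(1+17/800) = 1117/1250 ≈ 0.893600
step 7 [3.5y] swap r/2=238/13193: DF=(1 − 238/13193·(0.996300+0.983500+0.980100+0.935200+0.926800+0.893600))/(1+238/13193) = 881/1000 ≈ 0.881000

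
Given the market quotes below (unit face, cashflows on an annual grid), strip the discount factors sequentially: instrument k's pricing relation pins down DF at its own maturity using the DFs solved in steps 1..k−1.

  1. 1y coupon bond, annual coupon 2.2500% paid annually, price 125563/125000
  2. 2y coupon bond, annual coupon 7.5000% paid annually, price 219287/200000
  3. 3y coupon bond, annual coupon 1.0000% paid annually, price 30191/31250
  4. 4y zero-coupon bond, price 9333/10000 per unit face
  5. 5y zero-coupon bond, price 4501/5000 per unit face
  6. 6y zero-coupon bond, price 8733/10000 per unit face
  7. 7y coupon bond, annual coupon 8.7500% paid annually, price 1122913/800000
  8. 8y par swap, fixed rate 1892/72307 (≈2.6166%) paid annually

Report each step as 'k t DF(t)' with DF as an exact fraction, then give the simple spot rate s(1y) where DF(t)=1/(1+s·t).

step 1 [1y] bond c/1=9/400: DF=(125563/125000 − 9/400·(0))/(1+9/400) = 614/625 ≈ 0.982400
step 2 [2y] bond c/1=3/40: DF=(219287/200000 − 3/40·(0.982400))/(1+3/40) = 4757/5000 ≈ 0.951400
step 3 [3y] bond c/1=1/100: DF=(30191/31250 − 1/100·(0.982400+0.951400))/(1+1/100) = 4687/5000 ≈ 0.937400
step 4 [4y] zero: DF = P = 9333/10000 ≈ 0.933300
step 5 [5y] zero: DF = P = 4501/5000 ≈ 0.900200
step 6 [6y] zero: DF = P = 8733/10000 ≈ 0.873300
step 7 [7y] bond c/1=7/80: DF=(1122913/800000 − 7/80·(0.982400+0.951400+0.937400+0.933300+0.900200+0.873300))/(1+7/80) = 8419/10000 ≈ 0.841900
step 8 [8y] swap r/1=1892/72307: DF=(1 − 1892/72307·(0.982400+0.951400+0.937400+0.933300+0.900200+0.873300+0.841900))/(1+1892/72307) = 2027/2500 ≈ 0.810800

1 1 614/625
2 2 4757/5000
3 3 4687/5000
4 4 9333/10000
5 5 4501/5000
6 6 8733/10000
7 7 8419/10000
8 8 2027/2500
s(1y) = (1/(614/625) − 1)/(1) = 11/614 ≈ 1.7915%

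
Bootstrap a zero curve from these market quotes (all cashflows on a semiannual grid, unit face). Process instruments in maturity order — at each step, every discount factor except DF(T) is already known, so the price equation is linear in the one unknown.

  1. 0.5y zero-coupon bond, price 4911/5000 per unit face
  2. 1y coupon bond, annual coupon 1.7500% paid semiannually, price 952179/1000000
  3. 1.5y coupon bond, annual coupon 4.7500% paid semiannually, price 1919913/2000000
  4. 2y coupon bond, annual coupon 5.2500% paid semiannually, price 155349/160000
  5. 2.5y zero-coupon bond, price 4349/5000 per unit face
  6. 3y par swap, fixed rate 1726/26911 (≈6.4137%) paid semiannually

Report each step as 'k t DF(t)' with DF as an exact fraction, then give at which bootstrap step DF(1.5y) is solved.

step 1 [0.5y] zero: DF = P = 4911/5000 ≈ 0.982200
step 2 [1y] bond c/2=7/800: DF=(952179/1000000 − 7/800·(0.982200))/(1+7/800) = 4677/5000 ≈ 0.935400
step 3 [1.5y] bond c/2=19/800: DF=(1919913/2000000 − 19/800·(0.982200+0.935400))/(1+19/800) = 2233/2500 ≈ 0.893200
step 4 [2y] bond c/2=21/800: DF=(155349/160000 − 21/800·(0.982200+0.935400+0.893200))/(1+21/800) = 4371/5000 ≈ 0.874200
step 5 [2.5y] zero: DF = P = 4349/5000 ≈ 0.869800
step 6 [3y] swap r/2=863/26911: DF=(1 − 863/26911·(0.982200+0.935400+0.893200+0.874200+0.869800))/(1+863/26911) = 4137/5000 ≈ 0.827400

1 1/2 4911/5000
2 1 4677/5000
3 3/2 2233/2500
4 2 4371/5000
5 5/2 4349/5000
6 3 4137/5000
DF(1.5y) is solved at step 3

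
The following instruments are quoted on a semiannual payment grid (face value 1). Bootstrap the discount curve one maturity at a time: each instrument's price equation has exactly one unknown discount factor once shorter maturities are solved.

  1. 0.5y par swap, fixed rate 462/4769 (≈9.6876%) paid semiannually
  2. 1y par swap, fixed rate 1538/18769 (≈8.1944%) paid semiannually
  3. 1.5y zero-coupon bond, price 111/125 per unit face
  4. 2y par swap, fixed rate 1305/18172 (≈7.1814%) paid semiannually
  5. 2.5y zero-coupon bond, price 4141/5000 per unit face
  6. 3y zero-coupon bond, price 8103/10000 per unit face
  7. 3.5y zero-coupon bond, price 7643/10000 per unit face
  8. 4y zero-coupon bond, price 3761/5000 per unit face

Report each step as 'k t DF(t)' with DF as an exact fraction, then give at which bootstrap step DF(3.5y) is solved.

step 1 [0.5y] swap r/2=231/4769: DF=(1 − 231/4769·(0))/(1+231/4769) = 4769/5000 ≈ 0.953800
step 2 [1y] swap r/2=769/18769: DF=(1 − 769/18769·(0.953800))/(1+769/18769) = 9231/10000 ≈ 0.923100
step 3 [1.5y] zero: DF = P = 111/125 ≈ 0.888000
step 4 [2y] swap r/2=1305/36344: DF=(1 − 1305/36344·(0.953800+0.923100+0.888000))/(1+1305/36344) = 1739/2000 ≈ 0.869500
step 5 [2.5y] zero: DF = P = 4141/5000 ≈ 0.828200
step 6 [3y] zero: DF = P = 8103/10000 ≈ 0.810300
step 7 [3.5y] zero: DF = P = 7643/10000 ≈ 0.764300
step 8 [4y] zero: DF = P = 3761/5000 ≈ 0.752200

1 1/2 4769/5000
2 1 9231/10000
3 3/2 111/125
4 2 1739/2000
5 5/2 4141/5000
6 3 8103/10000
7 7/2 7643/10000
8 4 3761/5000
DF(3.5y) is solved at step 7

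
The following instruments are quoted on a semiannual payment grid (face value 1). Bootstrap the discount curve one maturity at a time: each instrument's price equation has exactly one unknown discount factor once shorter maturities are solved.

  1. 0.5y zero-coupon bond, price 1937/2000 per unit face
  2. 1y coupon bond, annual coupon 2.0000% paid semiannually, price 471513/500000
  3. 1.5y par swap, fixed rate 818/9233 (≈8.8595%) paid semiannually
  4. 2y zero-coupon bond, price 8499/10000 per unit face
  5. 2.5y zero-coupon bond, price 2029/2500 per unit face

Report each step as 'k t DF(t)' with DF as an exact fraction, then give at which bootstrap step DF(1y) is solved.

step 1 [0.5y] zero: DF = P = 1937/2000 ≈ 0.968500
step 2 [1y] bond c/2=1/100: DF=(471513/500000 − 1/100·(0.968500))/(1+1/100) = 9241/10000 ≈ 0.924100
step 3 [1.5y] swap r/2=409/9233: DF=(1 − 409/9233·(0.968500+0.924100))/(1+409/9233) = 8773/10000 ≈ 0.877300
step 4 [2y] zero: DF = P = 8499/10000 ≈ 0.849900
step 5 [2.5y] zero: DF = P = 2029/2500 ≈ 0.811600

1 1/2 1937/2000
2 1 9241/10000
3 3/2 8773/10000
4 2 8499/10000
5 5/2 2029/2500
DF(1y) is solved at step 2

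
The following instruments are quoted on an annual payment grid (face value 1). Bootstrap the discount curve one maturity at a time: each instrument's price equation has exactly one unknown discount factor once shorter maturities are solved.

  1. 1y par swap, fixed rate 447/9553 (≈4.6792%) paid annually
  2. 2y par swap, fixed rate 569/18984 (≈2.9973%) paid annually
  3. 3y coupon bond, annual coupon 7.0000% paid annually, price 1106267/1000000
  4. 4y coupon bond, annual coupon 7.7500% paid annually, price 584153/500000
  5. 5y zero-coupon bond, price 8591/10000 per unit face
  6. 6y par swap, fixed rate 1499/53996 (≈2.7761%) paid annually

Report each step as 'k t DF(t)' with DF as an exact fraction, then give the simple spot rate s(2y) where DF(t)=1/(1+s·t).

step 1 [1y] swap r/1=447/9553: DF=(1 − 447/9553·(0))/(1+447/9553) = 9553/10000 ≈ 0.955300
step 2 [2y] swap r/1=569/18984: DF=(1 − 569/18984·(0.955300))/(1+569/18984) = 9431/10000 ≈ 0.943100
step 3 [3y] bond c/1=7/100: DF=(1106267/1000000 − 7/100·(0.955300+0.943100))/(1+7/100) = 9097/10000 ≈ 0.909700
step 4 [4y] bond c/1=31/400: DF=(584153/500000 − 31/400·(0.955300+0.943100+0.909700))/(1+31/400) = 8823/10000 ≈ 0.882300
step 5 [5y] zero: DF = P = 8591/10000 ≈ 0.859100
step 6 [6y] swap r/1=1499/53996: DF=(1 − 1499/53996·(0.955300+0.943100+0.909700+0.882300+0.859100))/(1+1499/53996) = 8501/10000 ≈ 0.850100

1 1 9553/10000
2 2 9431/10000
3 3 9097/10000
4 4 8823/10000
5 5 8591/10000
6 6 8501/10000
s(2y) = (1/(9431/10000) − 1)/(2) = 569/18862 ≈ 3.0166%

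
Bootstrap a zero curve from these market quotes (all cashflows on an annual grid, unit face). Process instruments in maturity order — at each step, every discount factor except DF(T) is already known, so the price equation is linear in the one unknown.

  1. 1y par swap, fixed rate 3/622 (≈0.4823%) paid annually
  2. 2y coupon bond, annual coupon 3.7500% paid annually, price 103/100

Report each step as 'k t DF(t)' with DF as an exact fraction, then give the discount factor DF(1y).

1 1 622/625
2 2 598/625
DF(1y) = 622/625 ≈ 0.995200

step 1 [1y] swap r/1=3/622: DF=(1 − 3/622·(0))/(1+3/622) = 622/625 ≈ 0.995200
step 2 [2y] bond c/1=3/80: DF=(103/100 − 3/80·(0.995200))/(1+3/80) = 598/625 ≈ 0.956800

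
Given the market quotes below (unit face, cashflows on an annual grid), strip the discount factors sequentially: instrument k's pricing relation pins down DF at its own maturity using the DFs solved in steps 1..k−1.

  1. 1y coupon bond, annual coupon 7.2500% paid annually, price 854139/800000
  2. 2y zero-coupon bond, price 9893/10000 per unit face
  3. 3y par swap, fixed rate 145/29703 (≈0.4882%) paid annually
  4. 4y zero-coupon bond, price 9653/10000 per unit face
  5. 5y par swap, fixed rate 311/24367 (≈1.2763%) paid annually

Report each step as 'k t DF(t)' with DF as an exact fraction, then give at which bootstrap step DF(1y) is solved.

1 1 1991/2000
2 2 9893/10000
3 3 1971/2000
4 4 9653/10000
5 5 4689/5000
DF(1y) is solved at step 1

step 1 [1y] bond c/1=29/400: DF=(854139/800000 − 29/400·(0))/(1+29/400) = 1991/2000 ≈ 0.995500
step 2 [2y] zero: DF = P = 9893/10000 ≈ 0.989300
step 3 [3y] swap r/1=145/29703: DF=(1 − 145/29703·(0.995500+0.989300))/(1+145/29703) = 1971/2000 ≈ 0.985500
step 4 [4y] zero: DF = P = 9653/10000 ≈ 0.965300
step 5 [5y] swap r/1=311/24367: DF=(1 − 311/24367·(0.995500+0.989300+0.985500+0.965300))/(1+311/24367) = 4689/5000 ≈ 0.937800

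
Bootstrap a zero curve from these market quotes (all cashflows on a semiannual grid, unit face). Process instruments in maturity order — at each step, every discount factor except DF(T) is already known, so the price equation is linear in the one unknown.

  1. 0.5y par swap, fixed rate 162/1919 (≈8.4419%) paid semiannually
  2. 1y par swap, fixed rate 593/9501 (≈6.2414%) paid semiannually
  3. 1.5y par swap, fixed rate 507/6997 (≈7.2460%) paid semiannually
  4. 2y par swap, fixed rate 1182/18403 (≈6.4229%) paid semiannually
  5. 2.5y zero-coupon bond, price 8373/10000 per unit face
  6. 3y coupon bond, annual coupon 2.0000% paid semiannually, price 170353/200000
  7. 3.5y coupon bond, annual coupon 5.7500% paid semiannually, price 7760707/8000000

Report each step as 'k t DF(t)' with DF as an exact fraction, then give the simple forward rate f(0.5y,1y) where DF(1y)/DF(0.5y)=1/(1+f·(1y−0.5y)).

1 1/2 1919/2000
2 1 9407/10000
3 3/2 4493/5000
4 2 4409/5000
5 5/2 8373/10000
6 3 3993/5000
7 7/2 993/1250
f(0.5y,1y) = ((1919/2000)/(9407/10000) − 1)/(1/2) = 376/9407 ≈ 3.9970%

step 1 [0.5y] swap r/2=81/1919: DF=(1 − 81/1919·(0))/(1+81/1919) = 1919/2000 ≈ 0.959500
step 2 [1y] swap r/2=593/19002: DF=(1 − 593/19002·(0.959500))/(1+593/19002) = 9407/10000 ≈ 0.940700
step 3 [1.5y] swap r/2=507/13994: DF=(1 − 507/13994·(0.959500+0.940700))/(1+507/13994) = 4493/5000 ≈ 0.898600
step 4 [2y] swap r/2=591/18403: DF=(1 − 591/18403·(0.959500+0.940700+0.898600))/(1+591/18403) = 4409/5000 ≈ 0.881800
step 5 [2.5y] zero: DF = P = 8373/10000 ≈ 0.837300
step 6 [3y] bond c/2=1/100: DF=(170353/200000 − 1/100·(0.959500+0.940700+0.898600+0.881800+0.837300))/(1+1/100) = 3993/5000 ≈ 0.798600
step 7 [3.5y] bond c/2=23/800: DF=(7760707/8000000 − 23/800·(0.959500+0.940700+0.898600+0.881800+0.837300+0.798600))/(1+23/800) = 993/1250 ≈ 0.794400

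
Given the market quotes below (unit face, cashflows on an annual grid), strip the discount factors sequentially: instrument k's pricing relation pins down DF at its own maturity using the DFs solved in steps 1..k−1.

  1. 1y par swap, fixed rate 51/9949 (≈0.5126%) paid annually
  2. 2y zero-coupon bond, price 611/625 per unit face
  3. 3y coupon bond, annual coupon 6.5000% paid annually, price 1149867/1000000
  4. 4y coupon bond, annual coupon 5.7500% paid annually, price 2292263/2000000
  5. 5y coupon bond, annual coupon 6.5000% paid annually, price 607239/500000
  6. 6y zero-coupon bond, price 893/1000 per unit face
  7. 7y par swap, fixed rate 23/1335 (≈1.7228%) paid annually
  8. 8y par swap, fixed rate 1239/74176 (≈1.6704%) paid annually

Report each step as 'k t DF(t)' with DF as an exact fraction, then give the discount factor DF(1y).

step 1 [1y] swap r/1=51/9949: DF=(1 − 51/9949·(0))/(1+51/9949) = 9949/10000 ≈ 0.994900
step 2 [2y] zero: DF = P = 611/625 ≈ 0.977600
step 3 [3y] bond c/1=13/200: DF=(1149867/1000000 − 13/200·(0.994900+0.977600))/(1+13/200) = 9593/10000 ≈ 0.959300
step 4 [4y] bond c/1=23/400: DF=(2292263/2000000 − 23/400·(0.994900+0.977600+0.959300))/(1+23/400) = 2311/2500 ≈ 0.924400
step 5 [5y] bond c/1=13/200: DF=(607239/500000 − 13/200·(0.994900+0.977600+0.959300+0.924400))/(1+13/200) = 181/200 ≈ 0.905000
step 6 [6y] zero: DF = P = 893/1000 ≈ 0.893000
step 7 [7y] swap r/1=23/1335: DF=(1 − 23/1335·(0.994900+0.977600+0.959300+0.924400+0.905000+0.893000))/(1+23/1335) = 8873/10000 ≈ 0.887300
step 8 [8y] swap r/1=1239/74176: DF=(1 − 1239/74176·(0.994900+0.977600+0.959300+0.924400+0.905000+0.893000+0.887300))/(1+1239/74176) = 8761/10000 ≈ 0.876100

1 1 9949/10000
2 2 611/625
3 3 9593/10000
4 4 2311/2500
5 5 181/200
6 6 893/1000
7 7 8873/10000
8 8 8761/10000
DF(1y) = 9949/10000 ≈ 0.994900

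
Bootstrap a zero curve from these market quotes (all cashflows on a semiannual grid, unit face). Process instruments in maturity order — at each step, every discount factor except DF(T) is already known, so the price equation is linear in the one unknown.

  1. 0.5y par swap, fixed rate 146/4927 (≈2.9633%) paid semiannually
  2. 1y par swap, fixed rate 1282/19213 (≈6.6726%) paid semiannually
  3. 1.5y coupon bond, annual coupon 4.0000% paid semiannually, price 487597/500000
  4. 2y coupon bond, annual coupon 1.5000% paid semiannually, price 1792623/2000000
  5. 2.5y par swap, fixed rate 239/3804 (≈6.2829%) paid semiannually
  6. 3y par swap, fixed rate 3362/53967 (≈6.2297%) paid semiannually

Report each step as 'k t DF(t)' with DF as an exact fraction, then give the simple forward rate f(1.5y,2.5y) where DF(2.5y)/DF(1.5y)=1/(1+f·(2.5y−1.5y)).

1 1/2 4927/5000
2 1 9359/10000
3 3/2 574/625
4 2 1737/2000
5 5/2 4283/5000
6 3 8319/10000
f(1.5y,2.5y) = ((574/625)/(4283/5000) − 1)/(1) = 309/4283 ≈ 7.2146%

step 1 [0.5y] swap r/2=73/4927: DF=(1 − 73/4927·(0))/(1+73/4927) = 4927/5000 ≈ 0.985400
step 2 [1y] swap r/2=641/19213: DF=(1 − 641/19213·(0.985400))/(1+641/19213) = 9359/10000 ≈ 0.935900
step 3 [1.5y] bond c/2=1/50: DF=(487597/500000 − 1/50·(0.985400+0.935900))/(1+1/50) = 574/625 ≈ 0.918400
step 4 [2y] bond c/2=3/400: DF=(1792623/2000000 − 3/400·(0.985400+0.935900+0.918400))/(1+3/400) = 1737/2000 ≈ 0.868500
step 5 [2.5y] swap r/2=239/7608: DF=(1 − 239/7608·(0.985400+0.935900+0.918400+0.868500))/(1+239/7608) = 4283/5000 ≈ 0.856600
step 6 [3y] swap r/2=1681/53967: DF=(1 − 1681/53967·(0.985400+0.935900+0.918400+0.868500+0.856600))/(1+1681/53967) = 8319/10000 ≈ 0.831900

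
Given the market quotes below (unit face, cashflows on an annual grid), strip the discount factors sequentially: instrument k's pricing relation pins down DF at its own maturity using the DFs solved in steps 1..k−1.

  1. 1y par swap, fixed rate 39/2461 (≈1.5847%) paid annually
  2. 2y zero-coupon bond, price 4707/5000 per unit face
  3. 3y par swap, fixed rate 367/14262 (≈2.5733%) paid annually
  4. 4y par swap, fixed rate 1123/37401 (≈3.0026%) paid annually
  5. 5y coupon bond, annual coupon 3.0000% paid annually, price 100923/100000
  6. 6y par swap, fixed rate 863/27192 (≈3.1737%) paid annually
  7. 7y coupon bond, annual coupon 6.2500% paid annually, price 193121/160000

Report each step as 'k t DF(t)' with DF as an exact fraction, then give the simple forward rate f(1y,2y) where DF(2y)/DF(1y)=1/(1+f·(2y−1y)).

step 1 [1y] swap r/1=39/2461: DF=(1 − 39/2461·(0))/(1+39/2461) = 2461/2500 ≈ 0.984400
step 2 [2y] zero: DF = P = 4707/5000 ≈ 0.941400
step 3 [3y] swap r/1=367/14262: DF=(1 − 367/14262·(0.984400+0.941400))/(1+367/14262) = 4633/5000 ≈ 0.926600
step 4 [4y] swap r/1=1123/37401: DF=(1 − 1123/37401·(0.984400+0.941400+0.926600))/(1+1123/37401) = 8877/10000 ≈ 0.887700
step 5 [5y] bond c/1=3/100: DF=(100923/100000 − 3/100·(0.984400+0.941400+0.926600+0.887700))/(1+3/100) = 8709/10000 ≈ 0.870900
step 6 [6y] swap r/1=863/27192: DF=(1 − 863/27192·(0.984400+0.941400+0.926600+0.887700+0.870900))/(1+863/27192) = 4137/5000 ≈ 0.827400
step 7 [7y] bond c/1=1/16: DF=(193121/160000 − 1/16·(0.984400+0.941400+0.926600+0.887700+0.870900+0.827400))/(1+1/16) = 8161/10000 ≈ 0.816100

1 1 2461/2500
2 2 4707/5000
3 3 4633/5000
4 4 8877/10000
5 5 8709/10000
6 6 4137/5000
7 7 8161/10000
f(1y,2y) = ((2461/2500)/(4707/5000) − 1)/(1) = 215/4707 ≈ 4.5677%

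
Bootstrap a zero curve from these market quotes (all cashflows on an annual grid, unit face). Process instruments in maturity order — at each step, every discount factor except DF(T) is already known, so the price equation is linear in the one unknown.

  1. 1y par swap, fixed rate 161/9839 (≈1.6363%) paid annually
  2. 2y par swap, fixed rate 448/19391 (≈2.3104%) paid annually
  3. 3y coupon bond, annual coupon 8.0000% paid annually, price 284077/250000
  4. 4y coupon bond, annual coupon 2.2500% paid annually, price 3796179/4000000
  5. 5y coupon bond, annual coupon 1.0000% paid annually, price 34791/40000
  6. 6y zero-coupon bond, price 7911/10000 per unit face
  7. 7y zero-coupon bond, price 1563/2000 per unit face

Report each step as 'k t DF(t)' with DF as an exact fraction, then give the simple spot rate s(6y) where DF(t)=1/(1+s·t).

step 1 [1y] swap r/1=161/9839: DF=(1 − 161/9839·(0))/(1+161/9839) = 9839/10000 ≈ 0.983900
step 2 [2y] swap r/1=448/19391: DF=(1 − 448/19391·(0.983900))/(1+448/19391) = 597/625 ≈ 0.955200
step 3 [3y] bond c/1=2/25: DF=(284077/250000 − 2/25·(0.983900+0.955200))/(1+2/25) = 1817/2000 ≈ 0.908500
step 4 [4y] bond c/1=9/400: DF=(3796179/4000000 − 9/400·(0.983900+0.955200+0.908500))/(1+9/400) = 1731/2000 ≈ 0.865500
step 5 [5y] bond c/1=1/100: DF=(34791/40000 − 1/100·(0.983900+0.955200+0.908500+0.865500))/(1+1/100) = 2061/2500 ≈ 0.824400
step 6 [6y] zero: DF = P = 7911/10000 ≈ 0.791100
step 7 [7y] zero: DF = P = 1563/2000 ≈ 0.781500

1 1 9839/10000
2 2 597/625
3 3 1817/2000
4 4 1731/2000
5 5 2061/2500
6 6 7911/10000
7 7 1563/2000
s(6y) = (1/(7911/10000) − 1)/(6) = 2089/47466 ≈ 4.4010%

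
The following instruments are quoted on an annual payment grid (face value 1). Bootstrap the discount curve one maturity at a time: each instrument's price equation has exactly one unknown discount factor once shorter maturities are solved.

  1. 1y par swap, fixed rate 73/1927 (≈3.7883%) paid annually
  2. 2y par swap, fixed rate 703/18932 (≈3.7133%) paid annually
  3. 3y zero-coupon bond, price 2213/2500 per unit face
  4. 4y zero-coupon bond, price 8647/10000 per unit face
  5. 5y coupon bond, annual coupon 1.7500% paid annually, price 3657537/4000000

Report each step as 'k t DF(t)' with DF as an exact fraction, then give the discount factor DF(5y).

step 1 [1y] swap r/1=73/1927: DF=(1 − 73/1927·(0))/(1+73/1927) = 1927/2000 ≈ 0.963500
step 2 [2y] swap r/1=703/18932: DF=(1 − 703/18932·(0.963500))/(1+703/18932) = 9297/10000 ≈ 0.929700
step 3 [3y] zero: DF = P = 2213/2500 ≈ 0.885200
step 4 [4y] zero: DF = P = 8647/10000 ≈ 0.864700
step 5 [5y] bond c/1=7/400: DF=(3657537/4000000 − 7/400·(0.963500+0.929700+0.885200+0.864700))/(1+7/400) = 209/250 ≈ 0.836000

1 1 1927/2000
2 2 9297/10000
3 3 2213/2500
4 4 8647/10000
5 5 209/250
DF(5y) = 209/250 ≈ 0.836000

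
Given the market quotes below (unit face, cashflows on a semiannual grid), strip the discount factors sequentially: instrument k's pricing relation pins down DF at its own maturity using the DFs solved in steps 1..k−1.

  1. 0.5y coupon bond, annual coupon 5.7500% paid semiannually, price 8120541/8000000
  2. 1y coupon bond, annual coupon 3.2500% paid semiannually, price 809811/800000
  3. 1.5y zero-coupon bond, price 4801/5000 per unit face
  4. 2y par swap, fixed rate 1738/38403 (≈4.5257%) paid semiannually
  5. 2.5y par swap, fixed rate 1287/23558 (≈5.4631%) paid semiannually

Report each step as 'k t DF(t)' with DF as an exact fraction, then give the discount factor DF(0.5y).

1 1/2 9867/10000
2 1 9803/10000
3 3/2 4801/5000
4 2 9131/10000
5 5/2 8713/10000
DF(0.5y) = 9867/10000 ≈ 0.986700

step 1 [0.5y] bond c/2=23/800: DF=(8120541/8000000 − 23/800·(0))/(1+23/800) = 9867/10000 ≈ 0.986700
step 2 [1y] bond c/2=13/800: DF=(809811/800000 − 13/800·(0.986700))/(1+13/800) = 9803/10000 ≈ 0.980300
step 3 [1.5y] zero: DF = P = 4801/5000 ≈ 0.960200
step 4 [2y] swap r/2=869/38403: DF=(1 − 869/38403·(0.986700+0.980300+0.960200))/(1+869/38403) = 9131/10000 ≈ 0.913100
step 5 [2.5y] swap r/2=1287/47116: DF=(1 − 1287/47116·(0.986700+0.980300+0.960200+0.913100))/(1+1287/47116) = 8713/10000 ≈ 0.871300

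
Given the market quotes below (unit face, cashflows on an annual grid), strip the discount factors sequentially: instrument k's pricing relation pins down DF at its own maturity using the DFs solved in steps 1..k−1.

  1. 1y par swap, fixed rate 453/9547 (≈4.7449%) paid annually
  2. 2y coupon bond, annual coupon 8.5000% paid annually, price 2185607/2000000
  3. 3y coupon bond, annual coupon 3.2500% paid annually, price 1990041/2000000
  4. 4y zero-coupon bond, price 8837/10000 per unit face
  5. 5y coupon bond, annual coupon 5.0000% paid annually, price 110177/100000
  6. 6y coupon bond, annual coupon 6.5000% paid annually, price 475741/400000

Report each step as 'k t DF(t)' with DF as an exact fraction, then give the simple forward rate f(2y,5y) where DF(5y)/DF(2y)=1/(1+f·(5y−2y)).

1 1 9547/10000
2 2 2331/2500
3 3 9043/10000
4 4 8837/10000
5 5 8743/10000
6 6 8391/10000
f(2y,5y) = ((2331/2500)/(8743/10000) − 1)/(3) = 83/3747 ≈ 2.2151%

step 1 [1y] swap r/1=453/9547: DF=(1 − 453/9547·(0))/(1+453/9547) = 9547/10000 ≈ 0.954700
step 2 [2y] bond c/1=17/200: DF=(2185607/2000000 − 17/200·(0.954700))/(1+17/200) = 2331/2500 ≈ 0.932400
step 3 [3y] bond c/1=13/400: DF=(1990041/2000000 − 13/400·(0.954700+0.932400))/(1+13/400) = 9043/10000 ≈ 0.904300
step 4 [4y] zero: DF = P = 8837/10000 ≈ 0.883700
step 5 [5y] bond c/1=1/20: DF=(110177/100000 − 1/20·(0.954700+0.932400+0.904300+0.883700))/(1+1/20) = 8743/10000 ≈ 0.874300
step 6 [6y] bond c/1=13/200: DF=(475741/400000 − 13/200·(0.954700+0.932400+0.904300+0.883700+0.874300))/(1+13/200) = 8391/10000 ≈ 0.839100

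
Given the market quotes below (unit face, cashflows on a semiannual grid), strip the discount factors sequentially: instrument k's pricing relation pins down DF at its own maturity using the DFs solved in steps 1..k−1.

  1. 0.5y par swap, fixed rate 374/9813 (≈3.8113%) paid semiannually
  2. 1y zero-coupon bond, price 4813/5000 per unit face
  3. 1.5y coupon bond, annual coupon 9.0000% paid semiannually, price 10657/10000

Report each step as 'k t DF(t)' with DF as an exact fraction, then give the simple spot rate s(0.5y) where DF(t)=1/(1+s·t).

step 1 [0.5y] swap r/2=187/9813: DF=(1 − 187/9813·(0))/(1+187/9813) = 9813/10000 ≈ 0.981300
step 2 [1y] zero: DF = P = 4813/5000 ≈ 0.962600
step 3 [1.5y] bond c/2=9/200: DF=(10657/10000 − 9/200·(0.981300+0.962600))/(1+9/200) = 9361/10000 ≈ 0.936100

1 1/2 9813/10000
2 1 4813/5000
3 3/2 9361/10000
s(0.5y) = (1/(9813/10000) − 1)/(1/2) = 374/9813 ≈ 3.8113%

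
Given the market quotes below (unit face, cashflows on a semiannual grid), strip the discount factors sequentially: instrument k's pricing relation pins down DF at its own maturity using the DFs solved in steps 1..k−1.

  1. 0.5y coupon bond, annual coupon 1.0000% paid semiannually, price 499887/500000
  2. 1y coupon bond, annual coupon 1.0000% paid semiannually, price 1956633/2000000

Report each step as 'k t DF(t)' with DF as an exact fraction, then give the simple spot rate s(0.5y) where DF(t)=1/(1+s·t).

step 1 [0.5y] bond c/2=1/200: DF=(499887/500000 − 1/200·(0))/(1+1/200) = 2487/2500 ≈ 0.994800
step 2 [1y] bond c/2=1/200: DF=(1956633/2000000 − 1/200·(0.994800))/(1+1/200) = 1937/2000 ≈ 0.968500

1 1/2 2487/2500
2 1 1937/2000
s(0.5y) = (1/(2487/2500) − 1)/(1/2) = 26/2487 ≈ 1.0454%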